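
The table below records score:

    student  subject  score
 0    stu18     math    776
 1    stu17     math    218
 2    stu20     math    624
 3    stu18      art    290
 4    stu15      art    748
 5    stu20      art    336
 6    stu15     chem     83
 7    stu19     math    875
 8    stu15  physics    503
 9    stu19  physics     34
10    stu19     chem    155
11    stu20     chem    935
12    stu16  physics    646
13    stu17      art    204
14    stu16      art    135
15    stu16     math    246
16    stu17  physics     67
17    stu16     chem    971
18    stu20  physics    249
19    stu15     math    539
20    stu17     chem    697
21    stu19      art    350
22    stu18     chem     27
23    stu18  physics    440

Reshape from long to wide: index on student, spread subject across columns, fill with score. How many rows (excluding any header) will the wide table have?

6 distinct student values → 6 rows.

6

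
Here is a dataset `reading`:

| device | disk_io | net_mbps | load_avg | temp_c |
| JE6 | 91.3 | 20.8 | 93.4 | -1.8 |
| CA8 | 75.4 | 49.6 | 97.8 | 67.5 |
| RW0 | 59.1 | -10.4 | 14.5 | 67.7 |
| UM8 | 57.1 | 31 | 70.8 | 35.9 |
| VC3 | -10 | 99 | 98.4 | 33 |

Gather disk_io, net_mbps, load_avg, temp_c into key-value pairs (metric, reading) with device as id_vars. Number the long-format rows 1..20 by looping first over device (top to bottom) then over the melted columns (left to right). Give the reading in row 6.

20 rows total (5 × 4). Row 6: index ⌊(6-1)/4⌋ = 1 into device → CA8; (6-1) mod 4 = 1 into the melted columns → net_mbps.
So row 6 is (CA8, net_mbps, 49.6); reading = 49.6.

49.6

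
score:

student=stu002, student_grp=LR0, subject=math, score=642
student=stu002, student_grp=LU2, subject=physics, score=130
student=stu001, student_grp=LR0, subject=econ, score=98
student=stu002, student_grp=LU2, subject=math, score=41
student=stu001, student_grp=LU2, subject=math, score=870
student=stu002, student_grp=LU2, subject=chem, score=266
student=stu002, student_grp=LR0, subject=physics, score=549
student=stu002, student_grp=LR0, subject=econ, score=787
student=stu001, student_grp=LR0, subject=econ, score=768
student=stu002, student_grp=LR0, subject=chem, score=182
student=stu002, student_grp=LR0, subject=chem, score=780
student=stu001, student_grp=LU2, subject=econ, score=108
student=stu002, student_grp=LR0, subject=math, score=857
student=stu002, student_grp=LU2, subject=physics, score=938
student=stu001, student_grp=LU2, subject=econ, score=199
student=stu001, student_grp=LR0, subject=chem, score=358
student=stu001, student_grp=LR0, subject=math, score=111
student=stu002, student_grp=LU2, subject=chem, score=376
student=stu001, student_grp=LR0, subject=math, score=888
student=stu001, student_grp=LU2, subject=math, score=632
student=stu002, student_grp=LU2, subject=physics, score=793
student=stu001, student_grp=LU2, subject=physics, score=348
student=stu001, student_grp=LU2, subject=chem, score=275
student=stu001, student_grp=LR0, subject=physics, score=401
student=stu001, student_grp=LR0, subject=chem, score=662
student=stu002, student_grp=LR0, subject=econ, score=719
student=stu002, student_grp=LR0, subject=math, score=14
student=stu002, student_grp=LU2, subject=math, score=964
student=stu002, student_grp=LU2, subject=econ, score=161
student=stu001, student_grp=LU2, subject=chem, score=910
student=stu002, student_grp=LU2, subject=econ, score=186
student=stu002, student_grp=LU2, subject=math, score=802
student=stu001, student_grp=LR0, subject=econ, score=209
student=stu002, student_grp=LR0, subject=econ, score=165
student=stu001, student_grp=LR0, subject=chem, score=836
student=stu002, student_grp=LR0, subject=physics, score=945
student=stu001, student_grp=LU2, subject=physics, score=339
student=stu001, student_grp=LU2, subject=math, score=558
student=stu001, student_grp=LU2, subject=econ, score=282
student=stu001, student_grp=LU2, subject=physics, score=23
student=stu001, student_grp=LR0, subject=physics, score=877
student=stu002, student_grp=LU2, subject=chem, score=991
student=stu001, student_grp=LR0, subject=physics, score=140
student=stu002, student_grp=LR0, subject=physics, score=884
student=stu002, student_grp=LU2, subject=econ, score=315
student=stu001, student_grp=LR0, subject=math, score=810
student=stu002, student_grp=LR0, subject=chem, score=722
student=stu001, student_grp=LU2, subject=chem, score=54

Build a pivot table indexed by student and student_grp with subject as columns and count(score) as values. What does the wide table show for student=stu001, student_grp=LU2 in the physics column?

Rows with student=stu001, student_grp=LU2 and subject=physics: score values are 348, 339, 23.
3 rows match — count = 3.

3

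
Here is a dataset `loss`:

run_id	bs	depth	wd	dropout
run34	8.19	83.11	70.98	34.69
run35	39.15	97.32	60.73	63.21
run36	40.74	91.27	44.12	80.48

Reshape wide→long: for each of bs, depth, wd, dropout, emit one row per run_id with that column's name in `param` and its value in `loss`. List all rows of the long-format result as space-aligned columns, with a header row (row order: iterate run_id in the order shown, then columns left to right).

run_id  param    loss 
run34   bs       8.19 
run34   depth    83.11
run34   wd       70.98
run34   dropout  34.69
run35   bs       39.15
run35   depth    97.32
run35   wd       60.73
run35   dropout  63.21
run36   bs       40.74
run36   depth    91.27
run36   wd       44.12
run36   dropout  80.48

Each (run_id, column) pair becomes one row: 3 × 4 = 12 rows.
For example, (run34, bs) → loss=8.19.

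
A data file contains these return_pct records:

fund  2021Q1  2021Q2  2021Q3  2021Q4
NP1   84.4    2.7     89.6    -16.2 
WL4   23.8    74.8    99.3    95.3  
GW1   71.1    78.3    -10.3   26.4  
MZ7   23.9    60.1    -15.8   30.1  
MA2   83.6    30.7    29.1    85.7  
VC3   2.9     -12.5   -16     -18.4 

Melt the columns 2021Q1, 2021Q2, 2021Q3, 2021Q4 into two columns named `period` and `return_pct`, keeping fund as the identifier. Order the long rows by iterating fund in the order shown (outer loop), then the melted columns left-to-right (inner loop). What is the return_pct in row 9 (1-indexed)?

71.1

24 rows total (6 × 4). Row 9: index ⌊(9-1)/4⌋ = 2 into fund → GW1; (9-1) mod 4 = 0 into the melted columns → 2021Q1.
So row 9 is (GW1, 2021Q1, 71.1); return_pct = 71.1.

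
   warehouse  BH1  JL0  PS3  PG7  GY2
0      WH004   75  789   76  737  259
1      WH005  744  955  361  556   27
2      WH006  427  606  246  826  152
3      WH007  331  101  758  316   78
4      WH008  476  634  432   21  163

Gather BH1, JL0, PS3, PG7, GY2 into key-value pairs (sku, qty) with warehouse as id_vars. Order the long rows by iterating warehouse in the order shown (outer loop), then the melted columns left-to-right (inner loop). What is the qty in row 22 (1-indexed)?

25 rows total (5 × 5). Row 22: index ⌊(22-1)/5⌋ = 4 into warehouse → WH008; (22-1) mod 5 = 1 into the melted columns → JL0.
So row 22 is (WH008, JL0, 634); qty = 634.

634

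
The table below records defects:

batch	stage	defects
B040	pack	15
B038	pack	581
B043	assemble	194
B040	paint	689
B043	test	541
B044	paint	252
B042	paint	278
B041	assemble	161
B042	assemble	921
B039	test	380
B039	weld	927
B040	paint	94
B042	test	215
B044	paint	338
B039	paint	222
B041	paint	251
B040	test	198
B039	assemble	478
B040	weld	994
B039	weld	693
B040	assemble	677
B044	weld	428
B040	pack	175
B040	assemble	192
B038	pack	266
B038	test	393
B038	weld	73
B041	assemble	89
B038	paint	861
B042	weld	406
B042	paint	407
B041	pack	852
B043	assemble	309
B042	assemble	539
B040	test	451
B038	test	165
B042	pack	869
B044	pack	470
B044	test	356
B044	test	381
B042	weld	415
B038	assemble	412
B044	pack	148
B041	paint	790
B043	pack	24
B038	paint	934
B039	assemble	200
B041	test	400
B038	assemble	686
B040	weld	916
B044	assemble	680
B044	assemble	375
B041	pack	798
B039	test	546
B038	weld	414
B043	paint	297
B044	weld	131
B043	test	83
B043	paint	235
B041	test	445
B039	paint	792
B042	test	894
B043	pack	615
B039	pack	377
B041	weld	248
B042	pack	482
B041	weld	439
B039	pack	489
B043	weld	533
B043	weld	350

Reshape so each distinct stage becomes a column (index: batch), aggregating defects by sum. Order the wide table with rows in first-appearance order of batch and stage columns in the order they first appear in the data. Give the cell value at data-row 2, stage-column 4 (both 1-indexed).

558

With rows in first-appearance order of batch, row 2 is batch=B038. stage columns in first-appearance order: pack, assemble, paint, test, weld; column 4 is test.
Long rows with batch=B038, stage=test: 393 + 165 = 558.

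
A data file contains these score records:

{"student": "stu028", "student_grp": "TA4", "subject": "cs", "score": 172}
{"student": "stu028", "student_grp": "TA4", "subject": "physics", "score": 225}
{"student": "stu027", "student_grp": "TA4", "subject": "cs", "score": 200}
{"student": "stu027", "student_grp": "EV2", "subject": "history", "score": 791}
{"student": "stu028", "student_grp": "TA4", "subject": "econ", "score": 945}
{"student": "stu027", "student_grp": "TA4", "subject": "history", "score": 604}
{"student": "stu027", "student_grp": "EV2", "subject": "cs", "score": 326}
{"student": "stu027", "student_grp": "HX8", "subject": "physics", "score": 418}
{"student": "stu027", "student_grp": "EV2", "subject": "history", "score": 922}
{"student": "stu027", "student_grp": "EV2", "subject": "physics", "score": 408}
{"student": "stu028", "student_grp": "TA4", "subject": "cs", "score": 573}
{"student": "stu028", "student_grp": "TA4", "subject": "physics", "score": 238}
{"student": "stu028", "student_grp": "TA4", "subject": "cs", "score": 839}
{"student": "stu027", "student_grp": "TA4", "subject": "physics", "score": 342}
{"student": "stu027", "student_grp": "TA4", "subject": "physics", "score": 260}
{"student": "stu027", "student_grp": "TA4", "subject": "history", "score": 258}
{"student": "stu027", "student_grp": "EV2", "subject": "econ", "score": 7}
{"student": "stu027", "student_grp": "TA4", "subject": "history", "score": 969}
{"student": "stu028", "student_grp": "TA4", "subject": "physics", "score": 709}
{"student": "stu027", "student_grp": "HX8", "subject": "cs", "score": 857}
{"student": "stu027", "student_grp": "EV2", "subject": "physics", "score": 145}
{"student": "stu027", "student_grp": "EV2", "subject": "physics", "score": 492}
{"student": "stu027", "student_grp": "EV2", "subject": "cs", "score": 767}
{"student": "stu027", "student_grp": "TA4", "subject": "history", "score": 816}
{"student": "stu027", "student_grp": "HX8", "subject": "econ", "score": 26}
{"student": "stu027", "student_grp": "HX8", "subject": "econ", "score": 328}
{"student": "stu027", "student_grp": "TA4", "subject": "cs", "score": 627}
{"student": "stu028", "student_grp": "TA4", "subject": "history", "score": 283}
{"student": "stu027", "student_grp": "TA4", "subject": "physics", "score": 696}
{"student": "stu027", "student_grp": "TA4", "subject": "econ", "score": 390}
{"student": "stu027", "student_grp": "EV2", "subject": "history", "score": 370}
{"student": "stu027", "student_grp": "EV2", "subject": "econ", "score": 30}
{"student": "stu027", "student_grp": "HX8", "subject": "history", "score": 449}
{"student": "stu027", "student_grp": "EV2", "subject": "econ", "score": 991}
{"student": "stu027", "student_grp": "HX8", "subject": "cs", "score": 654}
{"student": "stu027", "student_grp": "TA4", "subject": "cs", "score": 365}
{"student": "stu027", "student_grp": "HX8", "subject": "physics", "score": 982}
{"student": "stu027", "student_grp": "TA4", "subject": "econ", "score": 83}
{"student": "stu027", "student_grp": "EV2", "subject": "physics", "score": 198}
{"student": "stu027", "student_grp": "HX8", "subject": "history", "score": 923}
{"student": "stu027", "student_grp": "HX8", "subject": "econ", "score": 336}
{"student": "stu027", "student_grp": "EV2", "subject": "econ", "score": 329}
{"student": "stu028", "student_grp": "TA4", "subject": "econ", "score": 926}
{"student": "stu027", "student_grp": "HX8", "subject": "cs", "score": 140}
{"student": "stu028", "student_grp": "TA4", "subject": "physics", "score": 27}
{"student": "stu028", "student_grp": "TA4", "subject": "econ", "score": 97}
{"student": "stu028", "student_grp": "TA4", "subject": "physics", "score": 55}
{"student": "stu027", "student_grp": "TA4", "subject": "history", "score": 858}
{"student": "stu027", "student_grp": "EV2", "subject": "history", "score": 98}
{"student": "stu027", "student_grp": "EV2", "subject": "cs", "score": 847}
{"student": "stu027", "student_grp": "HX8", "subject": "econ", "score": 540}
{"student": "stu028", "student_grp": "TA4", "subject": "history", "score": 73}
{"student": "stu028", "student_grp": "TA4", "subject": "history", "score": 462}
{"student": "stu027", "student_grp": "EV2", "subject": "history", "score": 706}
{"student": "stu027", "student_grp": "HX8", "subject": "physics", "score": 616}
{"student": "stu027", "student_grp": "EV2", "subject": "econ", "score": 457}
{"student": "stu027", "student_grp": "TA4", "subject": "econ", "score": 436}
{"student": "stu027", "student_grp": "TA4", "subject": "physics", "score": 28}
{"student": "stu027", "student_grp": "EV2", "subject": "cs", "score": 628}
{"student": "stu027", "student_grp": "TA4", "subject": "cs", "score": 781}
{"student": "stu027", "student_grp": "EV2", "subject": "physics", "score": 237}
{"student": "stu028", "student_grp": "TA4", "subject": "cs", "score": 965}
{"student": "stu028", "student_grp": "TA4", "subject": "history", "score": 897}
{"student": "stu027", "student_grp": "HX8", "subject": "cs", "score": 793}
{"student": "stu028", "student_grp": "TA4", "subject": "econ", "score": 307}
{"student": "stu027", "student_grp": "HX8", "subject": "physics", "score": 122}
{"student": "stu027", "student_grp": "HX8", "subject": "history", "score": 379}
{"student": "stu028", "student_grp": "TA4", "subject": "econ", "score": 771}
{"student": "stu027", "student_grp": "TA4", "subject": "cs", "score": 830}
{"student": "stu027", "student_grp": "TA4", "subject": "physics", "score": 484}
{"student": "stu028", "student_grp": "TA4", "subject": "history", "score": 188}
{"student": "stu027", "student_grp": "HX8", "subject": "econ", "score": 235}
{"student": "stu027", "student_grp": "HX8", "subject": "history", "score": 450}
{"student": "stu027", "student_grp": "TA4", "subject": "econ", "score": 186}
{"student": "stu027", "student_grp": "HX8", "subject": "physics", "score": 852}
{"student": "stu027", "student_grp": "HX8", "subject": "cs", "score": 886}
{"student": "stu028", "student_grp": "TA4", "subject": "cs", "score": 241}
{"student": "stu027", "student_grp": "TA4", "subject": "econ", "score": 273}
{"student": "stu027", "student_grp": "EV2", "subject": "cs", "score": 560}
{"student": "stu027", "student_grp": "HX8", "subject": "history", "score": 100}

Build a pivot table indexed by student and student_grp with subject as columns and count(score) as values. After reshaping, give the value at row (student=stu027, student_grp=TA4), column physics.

Rows with student=stu027, student_grp=TA4 and subject=physics: score values are 342, 260, 696, 28, 484.
5 rows match — count = 5.

5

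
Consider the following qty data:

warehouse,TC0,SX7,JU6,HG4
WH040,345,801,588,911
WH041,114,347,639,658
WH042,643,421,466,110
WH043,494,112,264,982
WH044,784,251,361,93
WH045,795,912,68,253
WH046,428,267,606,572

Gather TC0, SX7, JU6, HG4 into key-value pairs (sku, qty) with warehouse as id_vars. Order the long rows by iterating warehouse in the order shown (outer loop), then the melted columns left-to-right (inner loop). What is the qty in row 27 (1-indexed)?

28 rows total (7 × 4). Row 27: index ⌊(27-1)/4⌋ = 6 into warehouse → WH046; (27-1) mod 4 = 2 into the melted columns → JU6.
So row 27 is (WH046, JU6, 606); qty = 606.

606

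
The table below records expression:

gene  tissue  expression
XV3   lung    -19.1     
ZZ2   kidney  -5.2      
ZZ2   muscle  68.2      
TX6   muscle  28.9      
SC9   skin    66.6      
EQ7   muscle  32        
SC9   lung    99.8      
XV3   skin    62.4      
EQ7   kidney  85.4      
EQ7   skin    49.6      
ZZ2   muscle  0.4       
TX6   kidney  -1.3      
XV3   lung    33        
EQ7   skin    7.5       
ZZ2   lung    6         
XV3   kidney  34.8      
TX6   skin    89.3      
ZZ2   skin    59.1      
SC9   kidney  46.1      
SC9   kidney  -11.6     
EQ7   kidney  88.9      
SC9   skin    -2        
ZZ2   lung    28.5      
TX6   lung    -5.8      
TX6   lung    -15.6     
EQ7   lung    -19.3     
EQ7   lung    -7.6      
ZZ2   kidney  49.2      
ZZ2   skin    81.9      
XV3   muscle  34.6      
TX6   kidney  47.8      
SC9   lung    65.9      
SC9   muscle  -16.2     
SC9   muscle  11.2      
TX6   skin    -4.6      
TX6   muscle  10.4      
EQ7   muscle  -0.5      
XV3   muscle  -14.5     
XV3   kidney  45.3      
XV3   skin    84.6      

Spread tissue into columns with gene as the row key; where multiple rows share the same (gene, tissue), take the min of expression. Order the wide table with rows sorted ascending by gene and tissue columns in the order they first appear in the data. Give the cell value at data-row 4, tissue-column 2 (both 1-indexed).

With rows sorted ascending by gene, row 4 is gene=XV3. tissue columns in first-appearance order: lung, kidney, muscle, skin; column 2 is kidney.
Long rows with gene=XV3, tissue=kidney: min(34.8, 45.3) = 34.8.

34.8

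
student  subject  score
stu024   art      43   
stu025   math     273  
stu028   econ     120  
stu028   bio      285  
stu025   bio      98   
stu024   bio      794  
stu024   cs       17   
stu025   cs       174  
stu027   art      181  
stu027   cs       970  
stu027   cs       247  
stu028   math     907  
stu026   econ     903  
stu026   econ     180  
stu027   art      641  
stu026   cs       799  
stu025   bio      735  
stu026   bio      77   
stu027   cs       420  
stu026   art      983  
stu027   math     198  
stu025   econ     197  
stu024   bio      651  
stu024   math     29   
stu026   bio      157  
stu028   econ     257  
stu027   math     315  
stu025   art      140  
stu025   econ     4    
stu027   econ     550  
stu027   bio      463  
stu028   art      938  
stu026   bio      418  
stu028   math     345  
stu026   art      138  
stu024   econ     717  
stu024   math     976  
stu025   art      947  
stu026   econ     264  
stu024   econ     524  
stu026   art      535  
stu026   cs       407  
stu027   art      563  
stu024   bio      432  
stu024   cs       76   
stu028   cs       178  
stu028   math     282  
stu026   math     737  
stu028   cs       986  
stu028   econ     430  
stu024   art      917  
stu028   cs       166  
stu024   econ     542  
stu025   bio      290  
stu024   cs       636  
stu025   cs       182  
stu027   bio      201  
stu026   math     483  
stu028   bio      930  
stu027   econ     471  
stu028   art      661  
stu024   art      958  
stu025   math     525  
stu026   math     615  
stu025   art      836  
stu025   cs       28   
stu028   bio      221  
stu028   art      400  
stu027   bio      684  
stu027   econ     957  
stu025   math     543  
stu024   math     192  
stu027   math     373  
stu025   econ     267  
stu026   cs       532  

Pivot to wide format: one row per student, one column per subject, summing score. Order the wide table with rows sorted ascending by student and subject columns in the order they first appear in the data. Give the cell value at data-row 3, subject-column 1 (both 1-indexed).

1656

With rows sorted ascending by student, row 3 is student=stu026. subject columns in first-appearance order: art, math, econ, bio, cs; column 1 is art.
Long rows with student=stu026, subject=art: 983 + 138 + 535 = 1656.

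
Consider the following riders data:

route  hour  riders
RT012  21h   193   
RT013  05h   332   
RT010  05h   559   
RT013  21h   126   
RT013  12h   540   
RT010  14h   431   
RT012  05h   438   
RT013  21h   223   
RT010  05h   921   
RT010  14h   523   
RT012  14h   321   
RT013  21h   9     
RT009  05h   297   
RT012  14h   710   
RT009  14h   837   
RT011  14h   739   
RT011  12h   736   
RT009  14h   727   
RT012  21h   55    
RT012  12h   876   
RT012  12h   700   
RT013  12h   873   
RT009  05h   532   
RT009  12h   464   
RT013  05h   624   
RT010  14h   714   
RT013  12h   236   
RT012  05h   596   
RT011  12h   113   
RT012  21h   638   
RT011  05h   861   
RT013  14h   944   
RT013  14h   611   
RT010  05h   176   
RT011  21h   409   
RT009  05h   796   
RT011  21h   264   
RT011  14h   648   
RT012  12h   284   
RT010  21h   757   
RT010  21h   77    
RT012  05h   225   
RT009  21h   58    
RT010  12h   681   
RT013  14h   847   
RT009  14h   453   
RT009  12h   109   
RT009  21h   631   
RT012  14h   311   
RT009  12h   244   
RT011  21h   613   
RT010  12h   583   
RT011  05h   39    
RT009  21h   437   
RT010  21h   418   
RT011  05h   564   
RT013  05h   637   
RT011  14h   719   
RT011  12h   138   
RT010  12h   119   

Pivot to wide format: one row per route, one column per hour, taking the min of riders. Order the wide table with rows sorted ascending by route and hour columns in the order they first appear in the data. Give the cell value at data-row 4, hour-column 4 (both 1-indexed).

311

With rows sorted ascending by route, row 4 is route=RT012. hour columns in first-appearance order: 21h, 05h, 12h, 14h; column 4 is 14h.
Long rows with route=RT012, hour=14h: min(321, 710, 311) = 311.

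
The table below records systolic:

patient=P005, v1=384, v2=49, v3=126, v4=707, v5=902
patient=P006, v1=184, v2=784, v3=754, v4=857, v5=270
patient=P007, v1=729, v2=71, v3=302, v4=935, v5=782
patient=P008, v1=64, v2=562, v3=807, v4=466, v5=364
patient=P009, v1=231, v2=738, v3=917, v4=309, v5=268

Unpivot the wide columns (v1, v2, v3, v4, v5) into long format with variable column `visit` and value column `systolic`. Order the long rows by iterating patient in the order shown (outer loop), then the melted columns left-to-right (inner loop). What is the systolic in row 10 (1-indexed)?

270

25 rows total (5 × 5). Row 10: index ⌊(10-1)/5⌋ = 1 into patient → P006; (10-1) mod 5 = 4 into the melted columns → v5.
So row 10 is (P006, v5, 270); systolic = 270.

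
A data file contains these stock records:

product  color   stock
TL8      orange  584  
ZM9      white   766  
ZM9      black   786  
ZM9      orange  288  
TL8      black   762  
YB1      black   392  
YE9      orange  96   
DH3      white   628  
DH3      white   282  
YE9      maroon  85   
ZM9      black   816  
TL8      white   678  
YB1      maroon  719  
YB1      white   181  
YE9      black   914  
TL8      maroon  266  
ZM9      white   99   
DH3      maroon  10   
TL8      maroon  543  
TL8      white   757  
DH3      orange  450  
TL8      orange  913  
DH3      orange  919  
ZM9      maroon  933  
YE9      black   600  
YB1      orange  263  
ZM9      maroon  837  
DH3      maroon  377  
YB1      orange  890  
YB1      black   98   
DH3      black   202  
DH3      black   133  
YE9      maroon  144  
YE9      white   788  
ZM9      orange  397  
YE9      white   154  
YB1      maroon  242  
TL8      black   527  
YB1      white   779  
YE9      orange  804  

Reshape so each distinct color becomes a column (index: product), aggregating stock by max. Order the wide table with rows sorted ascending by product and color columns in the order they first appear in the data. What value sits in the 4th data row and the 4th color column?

144

With rows sorted ascending by product, row 4 is product=YE9. color columns in first-appearance order: orange, white, black, maroon; column 4 is maroon.
Long rows with product=YE9, color=maroon: max(85, 144) = 144.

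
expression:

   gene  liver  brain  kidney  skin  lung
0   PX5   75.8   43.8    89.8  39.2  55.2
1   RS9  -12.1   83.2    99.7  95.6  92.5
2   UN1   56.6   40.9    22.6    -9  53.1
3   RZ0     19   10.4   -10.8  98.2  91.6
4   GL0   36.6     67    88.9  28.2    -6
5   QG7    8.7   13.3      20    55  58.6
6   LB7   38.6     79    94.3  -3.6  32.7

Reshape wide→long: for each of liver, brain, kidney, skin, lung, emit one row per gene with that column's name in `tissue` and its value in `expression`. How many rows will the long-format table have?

35

7 gene values × 5 melted columns = 35 rows.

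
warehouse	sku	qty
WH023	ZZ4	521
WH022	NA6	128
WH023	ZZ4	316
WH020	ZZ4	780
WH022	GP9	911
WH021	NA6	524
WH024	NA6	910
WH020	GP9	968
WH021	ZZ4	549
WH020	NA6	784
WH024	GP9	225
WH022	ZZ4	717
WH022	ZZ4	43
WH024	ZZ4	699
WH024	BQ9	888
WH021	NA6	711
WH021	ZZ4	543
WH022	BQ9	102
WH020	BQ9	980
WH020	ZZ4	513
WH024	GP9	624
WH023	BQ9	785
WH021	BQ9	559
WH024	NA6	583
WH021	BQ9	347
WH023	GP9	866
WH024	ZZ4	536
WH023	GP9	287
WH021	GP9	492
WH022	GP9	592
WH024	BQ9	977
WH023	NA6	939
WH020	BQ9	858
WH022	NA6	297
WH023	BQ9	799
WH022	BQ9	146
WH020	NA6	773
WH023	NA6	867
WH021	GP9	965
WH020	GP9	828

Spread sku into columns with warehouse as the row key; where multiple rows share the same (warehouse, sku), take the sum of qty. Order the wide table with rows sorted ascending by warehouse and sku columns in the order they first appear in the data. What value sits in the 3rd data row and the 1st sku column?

With rows sorted ascending by warehouse, row 3 is warehouse=WH022. sku columns in first-appearance order: ZZ4, NA6, GP9, BQ9; column 1 is ZZ4.
Long rows with warehouse=WH022, sku=ZZ4: 717 + 43 = 760.

760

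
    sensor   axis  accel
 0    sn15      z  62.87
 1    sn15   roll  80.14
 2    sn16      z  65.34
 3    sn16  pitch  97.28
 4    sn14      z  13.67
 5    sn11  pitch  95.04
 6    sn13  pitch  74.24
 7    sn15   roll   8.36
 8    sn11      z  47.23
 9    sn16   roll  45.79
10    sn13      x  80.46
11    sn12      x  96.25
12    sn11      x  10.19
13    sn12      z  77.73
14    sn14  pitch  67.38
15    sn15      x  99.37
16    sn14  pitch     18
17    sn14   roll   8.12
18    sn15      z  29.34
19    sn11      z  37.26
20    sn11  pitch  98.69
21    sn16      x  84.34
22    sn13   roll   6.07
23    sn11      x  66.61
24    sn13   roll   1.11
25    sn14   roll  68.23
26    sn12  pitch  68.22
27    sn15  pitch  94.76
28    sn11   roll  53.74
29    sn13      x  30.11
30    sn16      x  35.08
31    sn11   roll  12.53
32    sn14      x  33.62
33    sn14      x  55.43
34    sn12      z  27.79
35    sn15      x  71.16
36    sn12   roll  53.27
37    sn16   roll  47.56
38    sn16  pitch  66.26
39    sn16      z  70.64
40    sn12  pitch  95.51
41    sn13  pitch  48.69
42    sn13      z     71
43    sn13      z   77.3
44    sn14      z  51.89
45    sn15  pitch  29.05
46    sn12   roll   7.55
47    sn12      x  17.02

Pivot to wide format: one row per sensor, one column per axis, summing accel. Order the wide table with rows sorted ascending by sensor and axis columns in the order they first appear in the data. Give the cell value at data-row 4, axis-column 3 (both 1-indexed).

With rows sorted ascending by sensor, row 4 is sensor=sn14. axis columns in first-appearance order: z, roll, pitch, x; column 3 is pitch.
Long rows with sensor=sn14, axis=pitch: 67.38 + 18 = 85.38.

85.38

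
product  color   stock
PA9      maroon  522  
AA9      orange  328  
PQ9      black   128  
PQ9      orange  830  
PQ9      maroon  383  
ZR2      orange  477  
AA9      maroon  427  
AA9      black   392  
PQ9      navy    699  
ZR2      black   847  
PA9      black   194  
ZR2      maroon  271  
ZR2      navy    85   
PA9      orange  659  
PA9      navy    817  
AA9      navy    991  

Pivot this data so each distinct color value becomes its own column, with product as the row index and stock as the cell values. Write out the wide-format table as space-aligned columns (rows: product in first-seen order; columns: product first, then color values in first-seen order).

Columns: product plus the 4 distinct color values (maroon, orange, black, navy).
For example, row PA9 column maroon takes stock=522 from the long row (PA9, maroon).

product  maroon  orange  black  navy
PA9      522     659     194    817 
AA9      427     328     392    991 
PQ9      383     830     128    699 
ZR2      271     477     847    85  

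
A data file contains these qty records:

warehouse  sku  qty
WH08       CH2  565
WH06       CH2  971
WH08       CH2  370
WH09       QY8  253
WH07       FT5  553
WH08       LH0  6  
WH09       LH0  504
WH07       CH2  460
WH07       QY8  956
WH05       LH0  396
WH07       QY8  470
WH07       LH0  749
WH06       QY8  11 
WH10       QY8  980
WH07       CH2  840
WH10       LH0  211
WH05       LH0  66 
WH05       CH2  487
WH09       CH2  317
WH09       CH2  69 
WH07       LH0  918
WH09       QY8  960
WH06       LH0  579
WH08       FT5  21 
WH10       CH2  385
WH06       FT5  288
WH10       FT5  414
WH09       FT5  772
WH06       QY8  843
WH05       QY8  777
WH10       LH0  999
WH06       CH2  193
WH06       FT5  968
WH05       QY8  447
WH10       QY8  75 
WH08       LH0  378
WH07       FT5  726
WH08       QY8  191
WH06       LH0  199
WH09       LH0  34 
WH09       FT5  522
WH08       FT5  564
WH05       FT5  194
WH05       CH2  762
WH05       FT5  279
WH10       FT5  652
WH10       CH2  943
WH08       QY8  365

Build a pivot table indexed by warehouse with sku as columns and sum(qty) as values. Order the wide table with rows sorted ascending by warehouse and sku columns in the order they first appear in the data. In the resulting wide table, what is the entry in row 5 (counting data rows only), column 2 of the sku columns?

1213

With rows sorted ascending by warehouse, row 5 is warehouse=WH09. sku columns in first-appearance order: CH2, QY8, FT5, LH0; column 2 is QY8.
Long rows with warehouse=WH09, sku=QY8: 253 + 960 = 1213.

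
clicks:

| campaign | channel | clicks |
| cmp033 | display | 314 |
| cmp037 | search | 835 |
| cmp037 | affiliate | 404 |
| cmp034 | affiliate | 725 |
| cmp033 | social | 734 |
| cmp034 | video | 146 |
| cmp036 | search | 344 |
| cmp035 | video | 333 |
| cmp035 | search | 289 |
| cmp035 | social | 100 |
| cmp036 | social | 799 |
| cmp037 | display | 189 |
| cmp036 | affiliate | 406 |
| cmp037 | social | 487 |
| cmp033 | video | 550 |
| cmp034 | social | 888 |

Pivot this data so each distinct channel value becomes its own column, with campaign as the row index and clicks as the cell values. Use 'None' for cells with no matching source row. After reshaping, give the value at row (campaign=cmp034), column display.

No long-format row has campaign=cmp034 and channel=display, so the cell is None.

None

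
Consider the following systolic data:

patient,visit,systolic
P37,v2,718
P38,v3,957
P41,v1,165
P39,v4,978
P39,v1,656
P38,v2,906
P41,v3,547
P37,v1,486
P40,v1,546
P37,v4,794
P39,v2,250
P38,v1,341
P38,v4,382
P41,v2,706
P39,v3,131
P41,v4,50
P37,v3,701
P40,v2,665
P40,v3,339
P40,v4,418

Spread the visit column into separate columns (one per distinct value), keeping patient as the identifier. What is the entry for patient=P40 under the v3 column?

339

Wide layout: rows indexed by patient, columns are the 4 distinct visit values (v2, v3, v1, v4).
Cell (patient=P40, visit=v3) draws from the long row where patient=P40 and visit=v3, which has systolic=339.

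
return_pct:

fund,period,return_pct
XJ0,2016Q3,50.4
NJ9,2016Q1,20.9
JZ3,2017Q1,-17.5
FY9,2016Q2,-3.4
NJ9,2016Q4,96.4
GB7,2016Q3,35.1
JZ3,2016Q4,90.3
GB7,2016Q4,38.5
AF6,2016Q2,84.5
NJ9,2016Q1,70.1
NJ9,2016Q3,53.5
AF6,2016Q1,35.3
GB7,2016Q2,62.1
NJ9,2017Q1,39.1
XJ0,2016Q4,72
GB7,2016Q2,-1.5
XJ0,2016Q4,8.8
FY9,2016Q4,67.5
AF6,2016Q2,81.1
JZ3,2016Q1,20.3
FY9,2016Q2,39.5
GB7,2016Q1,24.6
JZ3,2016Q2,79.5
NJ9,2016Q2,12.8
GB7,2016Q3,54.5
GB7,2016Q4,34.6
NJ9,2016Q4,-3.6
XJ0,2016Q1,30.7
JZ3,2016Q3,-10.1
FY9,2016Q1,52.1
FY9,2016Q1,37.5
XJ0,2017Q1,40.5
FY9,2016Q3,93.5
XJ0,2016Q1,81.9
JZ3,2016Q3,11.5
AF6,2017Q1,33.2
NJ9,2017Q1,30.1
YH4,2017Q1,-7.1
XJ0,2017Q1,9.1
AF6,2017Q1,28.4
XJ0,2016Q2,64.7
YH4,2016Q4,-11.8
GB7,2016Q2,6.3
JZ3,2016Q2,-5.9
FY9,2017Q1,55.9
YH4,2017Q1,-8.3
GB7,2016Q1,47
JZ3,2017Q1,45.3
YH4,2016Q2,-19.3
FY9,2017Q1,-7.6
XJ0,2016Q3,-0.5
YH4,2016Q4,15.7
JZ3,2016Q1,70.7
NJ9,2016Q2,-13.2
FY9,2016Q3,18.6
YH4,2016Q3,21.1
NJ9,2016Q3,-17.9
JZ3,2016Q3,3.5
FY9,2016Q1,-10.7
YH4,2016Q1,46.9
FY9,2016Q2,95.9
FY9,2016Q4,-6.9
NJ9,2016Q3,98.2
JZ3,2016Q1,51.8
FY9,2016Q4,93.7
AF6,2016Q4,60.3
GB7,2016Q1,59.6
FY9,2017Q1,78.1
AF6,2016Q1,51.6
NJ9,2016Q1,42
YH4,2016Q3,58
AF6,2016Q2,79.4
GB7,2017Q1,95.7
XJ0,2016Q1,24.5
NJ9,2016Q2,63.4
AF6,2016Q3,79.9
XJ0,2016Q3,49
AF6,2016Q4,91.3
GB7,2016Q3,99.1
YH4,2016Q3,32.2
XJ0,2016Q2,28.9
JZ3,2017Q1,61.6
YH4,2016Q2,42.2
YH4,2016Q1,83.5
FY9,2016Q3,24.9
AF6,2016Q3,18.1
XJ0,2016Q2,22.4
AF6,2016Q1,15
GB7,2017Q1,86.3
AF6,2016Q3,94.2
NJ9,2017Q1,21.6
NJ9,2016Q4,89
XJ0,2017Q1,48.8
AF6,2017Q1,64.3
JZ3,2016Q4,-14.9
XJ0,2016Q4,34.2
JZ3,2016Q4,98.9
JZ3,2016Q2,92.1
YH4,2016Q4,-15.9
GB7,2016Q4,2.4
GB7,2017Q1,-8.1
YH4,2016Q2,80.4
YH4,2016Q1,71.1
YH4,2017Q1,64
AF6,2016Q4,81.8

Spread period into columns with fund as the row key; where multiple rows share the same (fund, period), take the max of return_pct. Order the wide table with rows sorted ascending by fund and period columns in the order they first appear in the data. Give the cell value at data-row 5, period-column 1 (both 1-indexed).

98.2

With rows sorted ascending by fund, row 5 is fund=NJ9. period columns in first-appearance order: 2016Q3, 2016Q1, 2017Q1, 2016Q2, 2016Q4; column 1 is 2016Q3.
Long rows with fund=NJ9, period=2016Q3: max(53.5, -17.9, 98.2) = 98.2.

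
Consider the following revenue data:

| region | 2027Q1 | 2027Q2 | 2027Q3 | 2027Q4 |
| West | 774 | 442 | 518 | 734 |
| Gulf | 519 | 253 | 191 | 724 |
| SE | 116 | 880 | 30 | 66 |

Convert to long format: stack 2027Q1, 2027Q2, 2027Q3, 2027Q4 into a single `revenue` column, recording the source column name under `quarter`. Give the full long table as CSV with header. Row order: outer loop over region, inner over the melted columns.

Each (region, column) pair becomes one row: 3 × 4 = 12 rows.
For example, (West, 2027Q1) → revenue=774.

region,quarter,revenue
West,2027Q1,774
West,2027Q2,442
West,2027Q3,518
West,2027Q4,734
Gulf,2027Q1,519
Gulf,2027Q2,253
Gulf,2027Q3,191
Gulf,2027Q4,724
SE,2027Q1,116
SE,2027Q2,880
SE,2027Q3,30
SE,2027Q4,66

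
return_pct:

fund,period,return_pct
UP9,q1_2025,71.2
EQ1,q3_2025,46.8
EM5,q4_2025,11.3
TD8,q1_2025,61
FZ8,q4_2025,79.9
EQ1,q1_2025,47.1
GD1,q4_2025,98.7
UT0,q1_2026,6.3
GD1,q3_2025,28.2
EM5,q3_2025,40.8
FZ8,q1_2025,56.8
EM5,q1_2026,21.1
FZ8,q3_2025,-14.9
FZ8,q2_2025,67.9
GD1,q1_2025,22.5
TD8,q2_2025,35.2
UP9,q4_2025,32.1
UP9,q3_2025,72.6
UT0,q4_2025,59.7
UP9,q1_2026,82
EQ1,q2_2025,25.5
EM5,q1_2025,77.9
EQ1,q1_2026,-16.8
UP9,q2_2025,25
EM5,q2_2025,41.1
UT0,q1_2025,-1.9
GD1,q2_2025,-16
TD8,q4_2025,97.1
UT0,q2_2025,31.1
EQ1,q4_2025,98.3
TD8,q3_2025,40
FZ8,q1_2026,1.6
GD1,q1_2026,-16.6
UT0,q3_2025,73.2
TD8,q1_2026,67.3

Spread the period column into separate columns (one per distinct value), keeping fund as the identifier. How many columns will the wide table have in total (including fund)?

1 column for fund plus 5 distinct period values → 6 columns.

6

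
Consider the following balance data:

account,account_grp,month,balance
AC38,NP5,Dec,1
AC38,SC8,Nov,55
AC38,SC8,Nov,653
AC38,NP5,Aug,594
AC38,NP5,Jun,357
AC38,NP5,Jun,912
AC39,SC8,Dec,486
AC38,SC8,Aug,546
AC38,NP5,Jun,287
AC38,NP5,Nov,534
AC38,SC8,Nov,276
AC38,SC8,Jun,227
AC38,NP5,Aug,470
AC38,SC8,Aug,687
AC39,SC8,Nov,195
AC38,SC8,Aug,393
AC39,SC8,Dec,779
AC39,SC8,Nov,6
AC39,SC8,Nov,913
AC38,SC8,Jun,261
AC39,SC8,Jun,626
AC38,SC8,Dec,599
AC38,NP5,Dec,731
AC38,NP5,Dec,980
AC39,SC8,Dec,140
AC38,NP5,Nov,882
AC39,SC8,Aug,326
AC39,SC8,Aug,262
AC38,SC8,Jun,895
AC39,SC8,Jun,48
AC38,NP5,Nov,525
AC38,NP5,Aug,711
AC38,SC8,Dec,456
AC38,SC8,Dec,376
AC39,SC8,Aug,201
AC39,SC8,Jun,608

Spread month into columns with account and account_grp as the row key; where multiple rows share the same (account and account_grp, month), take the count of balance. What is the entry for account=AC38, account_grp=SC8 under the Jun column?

3

Rows with account=AC38, account_grp=SC8 and month=Jun: balance values are 227, 261, 895.
3 rows match — count = 3.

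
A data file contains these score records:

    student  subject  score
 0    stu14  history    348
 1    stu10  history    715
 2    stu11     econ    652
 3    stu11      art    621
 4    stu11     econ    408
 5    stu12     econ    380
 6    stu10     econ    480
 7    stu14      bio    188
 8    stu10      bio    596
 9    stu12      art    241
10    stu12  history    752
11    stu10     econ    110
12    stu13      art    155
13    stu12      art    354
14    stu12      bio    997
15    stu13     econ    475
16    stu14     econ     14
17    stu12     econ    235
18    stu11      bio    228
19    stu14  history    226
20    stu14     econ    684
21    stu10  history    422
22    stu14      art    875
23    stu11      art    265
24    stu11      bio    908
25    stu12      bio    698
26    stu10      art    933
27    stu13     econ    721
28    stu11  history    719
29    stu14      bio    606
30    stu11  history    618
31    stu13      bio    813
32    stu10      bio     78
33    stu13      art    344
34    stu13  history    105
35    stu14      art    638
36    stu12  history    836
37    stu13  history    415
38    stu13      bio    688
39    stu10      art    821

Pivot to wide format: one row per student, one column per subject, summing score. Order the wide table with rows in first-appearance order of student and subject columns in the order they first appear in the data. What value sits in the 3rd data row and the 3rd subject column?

886

With rows in first-appearance order of student, row 3 is student=stu11. subject columns in first-appearance order: history, econ, art, bio; column 3 is art.
Long rows with student=stu11, subject=art: 621 + 265 = 886.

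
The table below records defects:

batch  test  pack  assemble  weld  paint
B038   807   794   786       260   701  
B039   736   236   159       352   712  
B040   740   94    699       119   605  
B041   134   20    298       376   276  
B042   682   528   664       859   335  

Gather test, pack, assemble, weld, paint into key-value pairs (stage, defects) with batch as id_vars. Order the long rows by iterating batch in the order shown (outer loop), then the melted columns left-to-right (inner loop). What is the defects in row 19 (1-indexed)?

25 rows total (5 × 5). Row 19: index ⌊(19-1)/5⌋ = 3 into batch → B041; (19-1) mod 5 = 3 into the melted columns → weld.
So row 19 is (B041, weld, 376); defects = 376.

376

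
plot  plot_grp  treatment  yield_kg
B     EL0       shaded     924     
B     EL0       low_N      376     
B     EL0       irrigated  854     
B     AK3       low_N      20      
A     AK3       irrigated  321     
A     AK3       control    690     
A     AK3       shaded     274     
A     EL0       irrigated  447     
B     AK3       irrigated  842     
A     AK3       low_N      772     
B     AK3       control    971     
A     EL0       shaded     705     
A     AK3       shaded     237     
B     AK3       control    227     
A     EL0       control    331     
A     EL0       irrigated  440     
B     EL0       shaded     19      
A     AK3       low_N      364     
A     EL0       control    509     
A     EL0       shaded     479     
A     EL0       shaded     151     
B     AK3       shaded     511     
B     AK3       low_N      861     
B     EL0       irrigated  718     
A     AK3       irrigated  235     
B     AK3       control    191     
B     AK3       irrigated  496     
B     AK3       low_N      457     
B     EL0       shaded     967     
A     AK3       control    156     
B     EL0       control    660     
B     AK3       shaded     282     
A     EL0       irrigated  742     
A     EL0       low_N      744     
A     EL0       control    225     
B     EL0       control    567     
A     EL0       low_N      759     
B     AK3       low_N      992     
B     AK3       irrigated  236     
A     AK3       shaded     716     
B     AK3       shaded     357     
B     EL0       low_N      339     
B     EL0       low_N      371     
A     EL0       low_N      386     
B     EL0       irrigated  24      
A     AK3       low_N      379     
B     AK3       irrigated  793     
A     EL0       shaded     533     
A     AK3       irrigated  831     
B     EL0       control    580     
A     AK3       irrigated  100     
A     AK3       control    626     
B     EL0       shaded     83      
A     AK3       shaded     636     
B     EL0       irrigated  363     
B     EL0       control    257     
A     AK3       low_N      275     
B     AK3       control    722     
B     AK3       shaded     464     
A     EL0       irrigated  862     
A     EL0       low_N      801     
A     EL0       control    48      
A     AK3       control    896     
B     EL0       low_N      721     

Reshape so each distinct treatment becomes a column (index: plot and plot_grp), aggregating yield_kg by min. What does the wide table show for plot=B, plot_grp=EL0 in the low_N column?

Rows with plot=B, plot_grp=EL0 and treatment=low_N: yield_kg values are 376, 339, 371, 721.
min(376, 339, 371, 721) = 339.

339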